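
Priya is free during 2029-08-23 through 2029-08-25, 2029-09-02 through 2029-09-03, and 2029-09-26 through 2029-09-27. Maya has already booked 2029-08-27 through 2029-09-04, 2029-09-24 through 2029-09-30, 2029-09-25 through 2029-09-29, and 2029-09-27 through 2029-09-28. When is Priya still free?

Second set merges to 2029-08-27 through 2029-09-04, 2029-09-24 through 2029-09-30.
2029-08-23 through 2029-08-25: no B overlap → unchanged.
2029-09-02 through 2029-09-03: fully covered by B → removed.
2029-09-26 through 2029-09-27: fully covered by B → removed.

2029-08-23 through 2029-08-25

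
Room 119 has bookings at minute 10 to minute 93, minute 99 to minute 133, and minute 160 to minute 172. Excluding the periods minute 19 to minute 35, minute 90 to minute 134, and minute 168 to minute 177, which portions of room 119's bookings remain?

minute 10 to minute 19, minute 35 to minute 90, minute 160 to minute 168

minute 10 to minute 93 minus B → minute 10 to minute 19, minute 35 to minute 90.
minute 99 to minute 133: fully covered by B → removed.
minute 160 to minute 172 minus B → minute 160 to minute 168.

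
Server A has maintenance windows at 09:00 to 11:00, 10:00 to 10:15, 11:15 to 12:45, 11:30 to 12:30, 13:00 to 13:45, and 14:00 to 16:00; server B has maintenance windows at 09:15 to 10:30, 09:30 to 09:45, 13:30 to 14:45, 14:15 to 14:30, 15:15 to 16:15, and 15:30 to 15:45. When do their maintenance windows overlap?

09:15–10:30, 13:30–13:45, 14:00–14:45, 15:15–16:00

Merge the first list: 09:00–11:00, 11:15–12:45, 13:00–13:45, 14:00–16:00.
Merge the second list: 09:15–10:30, 13:30–14:45, 15:15–16:15.
09:00–11:00 overlaps B on 09:15–10:30.
11:15–12:45 falls entirely outside B.
13:00–13:45 overlaps B on 13:30–13:45.
14:00–16:00 overlaps B on 14:00–14:45, 15:15–16:00.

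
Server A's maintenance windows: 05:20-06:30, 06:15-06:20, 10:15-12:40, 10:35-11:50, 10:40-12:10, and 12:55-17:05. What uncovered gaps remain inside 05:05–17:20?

05:05–05:20, 06:30–10:15, 12:40–12:55, 17:05–17:20

The merged coverage is 05:20–06:30, 10:15–12:40, 12:55–17:05.
Complement within 05:05–17:20: 05:05–05:20, 06:30–10:15, 12:40–12:55, 17:05–17:20.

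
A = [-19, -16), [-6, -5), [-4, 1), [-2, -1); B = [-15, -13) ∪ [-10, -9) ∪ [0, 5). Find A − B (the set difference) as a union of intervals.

[-19, -16) ∪ [-6, -5) ∪ [-4, 0)

A, merged: [-19, -16), [-6, -5), [-4, 1).
[-19, -16): no B overlap → unchanged.
[-6, -5): no B overlap → unchanged.
[-4, 1) minus B → [-4, 0).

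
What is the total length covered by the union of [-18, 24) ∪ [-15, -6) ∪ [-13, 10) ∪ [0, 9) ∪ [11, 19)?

Merged: [-18, 24).
Length: 42.

42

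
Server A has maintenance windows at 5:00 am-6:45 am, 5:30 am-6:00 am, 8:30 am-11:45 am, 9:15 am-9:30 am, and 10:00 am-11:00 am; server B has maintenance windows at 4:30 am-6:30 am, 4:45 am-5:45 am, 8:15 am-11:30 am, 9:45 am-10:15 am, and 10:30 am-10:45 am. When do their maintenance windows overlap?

First set merges to 5:00 am-6:45 am, 8:30 am-11:45 am.
Second set merges to 4:30 am-6:30 am, 8:15 am-11:30 am.
5:00 am-6:45 am meets the second set on 5:00 am-6:30 am.
8:30 am-11:45 am meets the second set on 8:30 am-11:30 am.

5:00 am-6:30 am, 8:30 am-11:30 am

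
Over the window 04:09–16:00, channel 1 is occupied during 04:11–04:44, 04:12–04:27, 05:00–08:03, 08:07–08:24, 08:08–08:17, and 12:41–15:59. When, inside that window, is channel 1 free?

The merged coverage is 04:11-04:44, 05:00-08:03, 08:07-08:24, 12:41-15:59.
Uncovered inside 04:09-16:00: 04:09-04:11, 04:44-05:00, 08:03-08:07, 08:24-12:41, 15:59-16:00.

04:09-04:11, 04:44-05:00, 08:03-08:07, 08:24-12:41, 15:59-16:00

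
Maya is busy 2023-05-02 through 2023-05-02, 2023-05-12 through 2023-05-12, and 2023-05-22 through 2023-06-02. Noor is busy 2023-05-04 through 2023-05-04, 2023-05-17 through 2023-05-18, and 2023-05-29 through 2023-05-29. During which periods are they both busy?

2023-05-29 through 2023-05-29

2023-05-02 through 2023-05-02 meets no B interval.
2023-05-12 through 2023-05-12 meets no B interval.
2023-05-22 through 2023-06-02 ∩ B → 2023-05-29 through 2023-05-29.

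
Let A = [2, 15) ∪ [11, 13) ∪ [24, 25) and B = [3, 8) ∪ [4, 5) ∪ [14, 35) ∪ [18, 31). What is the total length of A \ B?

7

A, merged: [2, 15), [24, 25).
B, merged: [3, 8), [14, 35).
A \ B = [2, 3), [8, 14).
Total: 1 + 6 = 7.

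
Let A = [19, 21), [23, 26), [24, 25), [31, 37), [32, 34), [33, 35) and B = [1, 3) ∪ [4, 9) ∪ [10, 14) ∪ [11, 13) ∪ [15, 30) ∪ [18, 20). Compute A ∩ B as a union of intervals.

Merge the first list: [19, 21), [23, 26), [31, 37).
Merge the second list: [1, 3), [4, 9), [10, 14), [15, 30).
[19, 21) overlaps B on [19, 21).
[23, 26) overlaps B on [23, 26).
[31, 37) falls entirely outside B.

[19, 21) ∪ [23, 26)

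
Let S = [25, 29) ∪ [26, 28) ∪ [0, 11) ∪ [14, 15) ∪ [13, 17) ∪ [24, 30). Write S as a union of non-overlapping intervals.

[0, 11) ∪ [13, 17) ∪ [24, 30)

Sort by start: [0, 11), [13, 17), [14, 15), [24, 30), [25, 29), [26, 28).
[13, 17) is disjoint → start new block.
[14, 15) overlaps/touches [13, 17) → extend to [13, 17).
[24, 30) is disjoint → start new block.
[25, 29) overlaps/touches [24, 30) → extend to [24, 30).
[26, 28) overlaps/touches [24, 30) → extend to [24, 30).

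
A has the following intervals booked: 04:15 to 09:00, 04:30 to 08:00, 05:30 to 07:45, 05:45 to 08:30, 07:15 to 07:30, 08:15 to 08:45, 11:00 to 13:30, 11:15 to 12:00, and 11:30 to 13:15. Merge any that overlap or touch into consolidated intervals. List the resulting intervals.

04:15-09:00, 11:00-13:30

04:30-08:00 overlaps/touches 04:15-09:00 → extend to 04:15-09:00.
05:30-07:45 overlaps/touches 04:15-09:00 → extend to 04:15-09:00.
05:45-08:30 overlaps/touches 04:15-09:00 → extend to 04:15-09:00.
07:15-07:30 overlaps/touches 04:15-09:00 → extend to 04:15-09:00.
08:15-08:45 overlaps/touches 04:15-09:00 → extend to 04:15-09:00.
11:00-13:30 is disjoint → start new block.
11:15-12:00 overlaps/touches 11:00-13:30 → extend to 11:00-13:30.
11:30-13:15 overlaps/touches 11:00-13:30 → extend to 11:00-13:30.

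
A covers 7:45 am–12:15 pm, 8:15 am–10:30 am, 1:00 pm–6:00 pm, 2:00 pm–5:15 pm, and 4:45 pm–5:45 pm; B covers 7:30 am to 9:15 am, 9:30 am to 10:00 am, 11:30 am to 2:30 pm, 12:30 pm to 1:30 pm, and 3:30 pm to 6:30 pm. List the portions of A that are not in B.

A, merged: 7:45 am-12:15 pm, 1:00 pm-6:00 pm.
B, merged: 7:30 am-9:15 am, 9:30 am-10:00 am, 11:30 am-2:30 pm, 3:30 pm-6:30 pm.
7:45 am-12:15 pm with B removed leaves 9:15 am-9:30 am, 10:00 am-11:30 am.
1:00 pm-6:00 pm with B removed leaves 2:30 pm-3:30 pm.

9:15 am-9:30 am, 10:00 am-11:30 am, 2:30 pm-3:30 pm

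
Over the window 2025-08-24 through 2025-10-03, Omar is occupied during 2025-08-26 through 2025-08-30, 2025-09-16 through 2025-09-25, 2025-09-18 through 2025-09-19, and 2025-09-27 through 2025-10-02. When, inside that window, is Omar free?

2025-08-24 through 2025-08-25, 2025-08-31 through 2025-09-15, 2025-09-26 through 2025-09-26, 2025-10-03 through 2025-10-03

The merged coverage is 2025-08-26 through 2025-08-30, 2025-09-16 through 2025-09-25, 2025-09-27 through 2025-10-02.
Gaps within 2025-08-24 through 2025-10-03: 2025-08-24 through 2025-08-25, 2025-08-31 through 2025-09-15, 2025-09-26 through 2025-09-26, 2025-10-03 through 2025-10-03.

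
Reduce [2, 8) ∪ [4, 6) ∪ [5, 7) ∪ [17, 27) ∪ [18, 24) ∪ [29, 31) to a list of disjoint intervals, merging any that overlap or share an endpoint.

[2, 8) ∪ [17, 27) ∪ [29, 31)

[4, 6) overlaps/touches [2, 8) → extend to [2, 8).
[5, 7) overlaps/touches [2, 8) → extend to [2, 8).
[17, 27) is disjoint → start new block.
[18, 24) overlaps/touches [17, 27) → extend to [17, 27).
[29, 31) is disjoint → start new block.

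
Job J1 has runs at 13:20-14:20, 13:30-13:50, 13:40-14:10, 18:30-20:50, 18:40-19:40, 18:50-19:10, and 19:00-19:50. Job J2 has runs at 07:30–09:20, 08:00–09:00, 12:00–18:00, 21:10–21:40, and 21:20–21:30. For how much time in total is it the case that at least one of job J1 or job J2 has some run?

Merge the first list: 13:20–14:20, 18:30–20:50.
Merge the second list: 07:30–09:20, 12:00–18:00, 21:10–21:40.
A ∪ B = 07:30–09:20, 12:00–18:00, 18:30–20:50, 21:10–21:40.
Total: 1 h 50 min + 6 h + 2 h 20 min + 30 min = 10 h 40 min.

10 h 40 min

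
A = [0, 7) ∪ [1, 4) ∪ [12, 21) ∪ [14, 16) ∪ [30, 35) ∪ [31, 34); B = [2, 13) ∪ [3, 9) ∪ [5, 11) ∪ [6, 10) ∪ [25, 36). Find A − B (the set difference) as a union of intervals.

[0, 2) ∪ [13, 21)

A, merged: [0, 7), [12, 21), [30, 35).
B, merged: [2, 13), [25, 36).
[0, 7) with B removed leaves [0, 2).
[12, 21) with B removed leaves [13, 21).
[30, 35) lies entirely inside B → drops out.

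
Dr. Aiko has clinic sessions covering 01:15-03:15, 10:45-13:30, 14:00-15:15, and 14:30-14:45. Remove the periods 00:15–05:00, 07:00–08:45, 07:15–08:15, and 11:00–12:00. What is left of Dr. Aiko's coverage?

10:45-11:00, 12:00-13:30, 14:00-15:15

Merge the first list: 01:15-03:15, 10:45-13:30, 14:00-15:15.
Merge the second list: 00:15-05:00, 07:00-08:45, 11:00-12:00.
01:15-03:15: fully covered by B → removed.
10:45-13:30 minus B → 10:45-11:00, 12:00-13:30.
14:00-15:15: no B overlap → unchanged.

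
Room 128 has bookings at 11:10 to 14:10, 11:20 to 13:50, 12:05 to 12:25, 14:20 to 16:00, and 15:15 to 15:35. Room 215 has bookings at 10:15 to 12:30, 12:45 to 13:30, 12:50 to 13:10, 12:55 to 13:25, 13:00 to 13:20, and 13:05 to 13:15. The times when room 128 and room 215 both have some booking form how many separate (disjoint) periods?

Merge the first list: 11:10-14:10, 14:20-16:00.
Merge the second list: 10:15-12:30, 12:45-13:30.
A ∩ B = 11:10-12:30, 12:45-13:30.
That is 2 disjoint pieces.

2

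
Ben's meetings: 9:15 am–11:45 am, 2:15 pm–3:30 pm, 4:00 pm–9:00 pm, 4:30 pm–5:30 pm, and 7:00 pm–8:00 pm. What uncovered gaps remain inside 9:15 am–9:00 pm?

After merging, the occupied span is 9:15 am–11:45 am, 2:15 pm–3:30 pm, 4:00 pm–9:00 pm.
Gaps within 9:15 am–9:00 pm: 11:45 am–2:15 pm, 3:30 pm–4:00 pm.

11:45 am–2:15 pm, 3:30 pm–4:00 pm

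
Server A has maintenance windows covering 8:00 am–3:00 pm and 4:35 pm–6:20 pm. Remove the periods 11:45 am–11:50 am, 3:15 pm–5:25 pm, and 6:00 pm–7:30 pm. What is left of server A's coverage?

8:00 am–3:00 pm minus B → 8:00 am–11:45 am, 11:50 am–3:00 pm.
4:35 pm–6:20 pm minus B → 5:25 pm–6:00 pm.

8:00 am–11:45 am, 11:50 am–3:00 pm, 5:25 pm–6:00 pm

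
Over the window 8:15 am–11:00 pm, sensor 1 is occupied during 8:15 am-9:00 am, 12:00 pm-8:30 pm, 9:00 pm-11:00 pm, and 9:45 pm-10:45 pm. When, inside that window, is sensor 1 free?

9:00 am–12:00 pm, 8:30 pm–9:00 pm

Covered (merged): 8:15 am–9:00 am, 12:00 pm–8:30 pm, 9:00 pm–11:00 pm.
Uncovered inside 8:15 am–11:00 pm: 9:00 am–12:00 pm, 8:30 pm–9:00 pm.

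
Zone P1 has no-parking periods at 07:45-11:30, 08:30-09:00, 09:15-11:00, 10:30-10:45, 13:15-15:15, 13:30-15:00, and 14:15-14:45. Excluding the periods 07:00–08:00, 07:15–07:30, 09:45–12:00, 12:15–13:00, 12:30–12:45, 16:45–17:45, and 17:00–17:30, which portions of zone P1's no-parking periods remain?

08:00-09:45, 13:15-15:15

Merge the first list: 07:45-11:30, 13:15-15:15.
Merge the second list: 07:00-08:00, 09:45-12:00, 12:15-13:00, 16:45-17:45.
07:45-11:30 \ B = 08:00-09:45.
13:15-15:15: nothing removed.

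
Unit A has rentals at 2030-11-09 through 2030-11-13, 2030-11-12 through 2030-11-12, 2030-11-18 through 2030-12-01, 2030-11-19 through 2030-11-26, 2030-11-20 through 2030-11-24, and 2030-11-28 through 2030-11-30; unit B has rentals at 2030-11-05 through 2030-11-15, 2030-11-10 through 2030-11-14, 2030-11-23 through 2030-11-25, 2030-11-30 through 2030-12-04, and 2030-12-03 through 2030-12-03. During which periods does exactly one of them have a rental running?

2030-11-05 through 2030-11-08, 2030-11-14 through 2030-11-15, 2030-11-18 through 2030-11-22, 2030-11-26 through 2030-11-29, 2030-12-02 through 2030-12-04

First set merges to 2030-11-09 through 2030-11-13, 2030-11-18 through 2030-12-01.
Second set merges to 2030-11-05 through 2030-11-15, 2030-11-23 through 2030-11-25, 2030-11-30 through 2030-12-04.
Only in the first: 2030-11-18 through 2030-11-22, 2030-11-26 through 2030-11-29.
Only in the second: 2030-11-05 through 2030-11-08, 2030-11-14 through 2030-11-15, 2030-12-02 through 2030-12-04.
Together these are the periods covered by exactly one.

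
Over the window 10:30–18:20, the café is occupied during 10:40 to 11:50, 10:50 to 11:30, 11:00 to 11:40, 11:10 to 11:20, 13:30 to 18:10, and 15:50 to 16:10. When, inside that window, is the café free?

Covered (merged): 10:40–11:50, 13:30–18:10.
Complement within 10:30–18:20: 10:30–10:40, 11:50–13:30, 18:10–18:20.

10:30–10:40, 11:50–13:30, 18:10–18:20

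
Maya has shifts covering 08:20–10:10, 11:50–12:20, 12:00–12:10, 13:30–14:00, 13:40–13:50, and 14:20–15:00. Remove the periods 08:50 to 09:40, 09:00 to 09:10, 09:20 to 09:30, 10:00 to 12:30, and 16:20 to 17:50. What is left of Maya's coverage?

08:20–08:50, 09:40–10:00, 13:30–14:00, 14:20–15:00

A, merged: 08:20–10:10, 11:50–12:20, 13:30–14:00, 14:20–15:00.
B, merged: 08:50–09:40, 10:00–12:30, 16:20–17:50.
08:20–10:10 minus B → 08:20–08:50, 09:40–10:00.
11:50–12:20: fully covered by B → removed.
13:30–14:00: no B overlap → unchanged.
14:20–15:00: no B overlap → unchanged.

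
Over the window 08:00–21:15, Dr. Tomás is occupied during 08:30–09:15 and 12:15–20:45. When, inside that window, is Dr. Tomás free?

08:00-08:30, 09:15-12:15, 20:45-21:15

Covered (merged): 08:30-09:15, 12:15-20:45.
Gaps within 08:00-21:15: 08:00-08:30, 09:15-12:15, 20:45-21:15.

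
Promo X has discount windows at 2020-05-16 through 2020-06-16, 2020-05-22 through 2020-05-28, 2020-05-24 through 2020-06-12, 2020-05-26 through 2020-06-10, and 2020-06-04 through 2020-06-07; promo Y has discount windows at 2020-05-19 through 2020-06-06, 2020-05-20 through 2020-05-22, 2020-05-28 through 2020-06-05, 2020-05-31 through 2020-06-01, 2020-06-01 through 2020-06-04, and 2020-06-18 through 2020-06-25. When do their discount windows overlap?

2020-05-19 through 2020-06-06

First set merges to 2020-05-16 through 2020-06-16.
Second set merges to 2020-05-19 through 2020-06-06, 2020-06-18 through 2020-06-25.
2020-05-16 through 2020-06-16 ∩ B → 2020-05-19 through 2020-06-06.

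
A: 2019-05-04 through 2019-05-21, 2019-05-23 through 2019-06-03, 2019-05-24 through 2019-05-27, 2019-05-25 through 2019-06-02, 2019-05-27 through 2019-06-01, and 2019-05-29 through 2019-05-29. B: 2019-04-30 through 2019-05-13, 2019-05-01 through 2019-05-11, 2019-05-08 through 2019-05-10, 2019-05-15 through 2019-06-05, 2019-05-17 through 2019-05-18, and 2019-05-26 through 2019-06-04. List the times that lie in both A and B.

2019-05-04 through 2019-05-13, 2019-05-15 through 2019-05-21, 2019-05-23 through 2019-06-03

A, merged: 2019-05-04 through 2019-05-21, 2019-05-23 through 2019-06-03.
B, merged: 2019-04-30 through 2019-05-13, 2019-05-15 through 2019-06-05.
2019-05-04 through 2019-05-21 meets the second set on 2019-05-04 through 2019-05-13, 2019-05-15 through 2019-05-21.
2019-05-23 through 2019-06-03 meets the second set on 2019-05-23 through 2019-06-03.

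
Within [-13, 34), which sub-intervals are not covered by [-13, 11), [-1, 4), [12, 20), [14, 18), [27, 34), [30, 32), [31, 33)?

[11, 12) ∪ [20, 27)

The merged coverage is [-13, 11), [12, 20), [27, 34).
Complement within [-13, 34): [11, 12), [20, 27).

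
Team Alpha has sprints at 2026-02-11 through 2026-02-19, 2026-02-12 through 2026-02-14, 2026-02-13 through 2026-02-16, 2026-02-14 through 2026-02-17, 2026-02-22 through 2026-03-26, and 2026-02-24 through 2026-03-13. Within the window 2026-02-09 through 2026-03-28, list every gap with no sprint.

2026-02-09 through 2026-02-10, 2026-02-20 through 2026-02-21, 2026-03-27 through 2026-03-28

The merged coverage is 2026-02-11 through 2026-02-19, 2026-02-22 through 2026-03-26.
Complement within 2026-02-09 through 2026-03-28: 2026-02-09 through 2026-02-10, 2026-02-20 through 2026-02-21, 2026-03-27 through 2026-03-28.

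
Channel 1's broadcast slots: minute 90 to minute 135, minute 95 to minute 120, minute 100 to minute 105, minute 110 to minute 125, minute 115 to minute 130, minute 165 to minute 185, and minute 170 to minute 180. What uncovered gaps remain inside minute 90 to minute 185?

minute 135 to minute 165

Covered (merged): minute 90 to minute 135, minute 165 to minute 185.
Gaps within minute 90 to minute 185: minute 135 to minute 165.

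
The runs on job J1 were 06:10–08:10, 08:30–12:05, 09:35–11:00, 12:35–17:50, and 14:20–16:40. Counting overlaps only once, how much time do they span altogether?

10 h 50 min

Merged: 06:10–08:10, 08:30–12:05, 12:35–17:50.
Lengths: 2 h + 3 h 35 min + 5 h 15 min = 10 h 50 min.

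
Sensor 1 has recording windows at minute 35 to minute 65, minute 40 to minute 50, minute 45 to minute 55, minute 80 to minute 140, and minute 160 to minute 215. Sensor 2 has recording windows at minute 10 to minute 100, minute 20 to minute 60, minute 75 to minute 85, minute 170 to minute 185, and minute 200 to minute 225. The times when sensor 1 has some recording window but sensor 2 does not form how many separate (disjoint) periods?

First set merges to minute 35 to minute 65, minute 80 to minute 140, minute 160 to minute 215.
Second set merges to minute 10 to minute 100, minute 170 to minute 185, minute 200 to minute 225.
A \ B = minute 100 to minute 140, minute 160 to minute 170, minute 185 to minute 200.
That is 3 disjoint pieces.

3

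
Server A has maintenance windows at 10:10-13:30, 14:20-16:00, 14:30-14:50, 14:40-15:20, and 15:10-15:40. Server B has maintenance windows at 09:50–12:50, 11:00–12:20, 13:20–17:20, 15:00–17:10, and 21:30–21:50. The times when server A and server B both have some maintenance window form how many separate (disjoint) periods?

Merge the first list: 10:10-13:30, 14:20-16:00.
Merge the second list: 09:50-12:50, 13:20-17:20, 21:30-21:50.
A ∩ B = 10:10-12:50, 13:20-13:30, 14:20-16:00.
That is 3 disjoint pieces.

3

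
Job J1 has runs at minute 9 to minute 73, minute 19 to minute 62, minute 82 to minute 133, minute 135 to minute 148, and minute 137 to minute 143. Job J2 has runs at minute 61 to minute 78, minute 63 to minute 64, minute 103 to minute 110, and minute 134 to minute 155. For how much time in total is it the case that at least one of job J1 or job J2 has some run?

141 minutes

Merge the first list: minute 9 to minute 73, minute 82 to minute 133, minute 135 to minute 148.
Merge the second list: minute 61 to minute 78, minute 103 to minute 110, minute 134 to minute 155.
A ∪ B = minute 9 to minute 78, minute 82 to minute 133, minute 134 to minute 155.
Total: 69 minutes + 51 minutes + 21 minutes = 141 minutes.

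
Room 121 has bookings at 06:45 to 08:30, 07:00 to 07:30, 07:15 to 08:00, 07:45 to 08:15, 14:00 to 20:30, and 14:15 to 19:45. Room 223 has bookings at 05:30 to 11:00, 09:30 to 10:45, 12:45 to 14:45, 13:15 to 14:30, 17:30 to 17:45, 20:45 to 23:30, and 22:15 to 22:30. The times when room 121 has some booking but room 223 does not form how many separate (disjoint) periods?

2

First set merges to 06:45–08:30, 14:00–20:30.
Second set merges to 05:30–11:00, 12:45–14:45, 17:30–17:45, 20:45–23:30.
A \ B = 14:45–17:30, 17:45–20:30.
That is 2 disjoint pieces.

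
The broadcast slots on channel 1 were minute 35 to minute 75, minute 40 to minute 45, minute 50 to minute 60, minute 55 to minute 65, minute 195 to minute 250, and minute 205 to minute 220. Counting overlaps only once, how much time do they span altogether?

95 minutes

Merged: minute 35 to minute 75, minute 195 to minute 250.
Lengths: 40 minutes + 55 minutes = 95 minutes.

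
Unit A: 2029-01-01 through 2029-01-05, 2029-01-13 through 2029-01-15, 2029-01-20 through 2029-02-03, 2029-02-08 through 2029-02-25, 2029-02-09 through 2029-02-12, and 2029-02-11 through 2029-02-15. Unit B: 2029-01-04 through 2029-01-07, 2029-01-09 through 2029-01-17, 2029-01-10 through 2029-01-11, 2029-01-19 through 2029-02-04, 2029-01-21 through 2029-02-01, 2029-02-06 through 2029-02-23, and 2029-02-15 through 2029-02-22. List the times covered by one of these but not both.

A, merged: 2029-01-01 through 2029-01-05, 2029-01-13 through 2029-01-15, 2029-01-20 through 2029-02-03, 2029-02-08 through 2029-02-25.
B, merged: 2029-01-04 through 2029-01-07, 2029-01-09 through 2029-01-17, 2029-01-19 through 2029-02-04, 2029-02-06 through 2029-02-23.
A but not B: 2029-01-01 through 2029-01-03, 2029-02-24 through 2029-02-25.
B but not A: 2029-01-06 through 2029-01-07, 2029-01-09 through 2029-01-12, 2029-01-16 through 2029-01-17, 2029-01-19 through 2029-01-19, 2029-02-04 through 2029-02-04, 2029-02-06 through 2029-02-07.
Combining gives A △ B.

2029-01-01 through 2029-01-03, 2029-01-06 through 2029-01-07, 2029-01-09 through 2029-01-12, 2029-01-16 through 2029-01-17, 2029-01-19 through 2029-01-19, 2029-02-04 through 2029-02-04, 2029-02-06 through 2029-02-07, 2029-02-24 through 2029-02-25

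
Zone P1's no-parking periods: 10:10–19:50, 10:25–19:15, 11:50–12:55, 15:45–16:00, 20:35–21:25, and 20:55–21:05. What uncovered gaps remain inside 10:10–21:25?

The merged coverage is 10:10–19:50, 20:35–21:25.
Uncovered inside 10:10–21:25: 19:50–20:35.

19:50–20:35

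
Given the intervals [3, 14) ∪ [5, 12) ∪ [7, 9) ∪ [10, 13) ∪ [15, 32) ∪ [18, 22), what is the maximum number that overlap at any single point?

3

Walk the sorted start/end points keeping a running depth.
The depth first hits 3 at 7.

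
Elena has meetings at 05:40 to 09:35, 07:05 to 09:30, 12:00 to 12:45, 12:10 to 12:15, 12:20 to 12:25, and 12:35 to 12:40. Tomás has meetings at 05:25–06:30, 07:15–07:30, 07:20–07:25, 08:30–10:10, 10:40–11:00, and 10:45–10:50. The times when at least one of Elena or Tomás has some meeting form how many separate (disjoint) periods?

3

A, merged: 05:40–09:35, 12:00–12:45.
B, merged: 05:25–06:30, 07:15–07:30, 08:30–10:10, 10:40–11:00.
A ∪ B = 05:25–10:10, 10:40–11:00, 12:00–12:45.
That is 3 disjoint pieces.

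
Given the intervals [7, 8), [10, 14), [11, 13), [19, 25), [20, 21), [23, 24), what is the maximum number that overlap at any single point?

2

Sweep endpoints in order; track running count of active intervals.
Peak of 2 reached at 11.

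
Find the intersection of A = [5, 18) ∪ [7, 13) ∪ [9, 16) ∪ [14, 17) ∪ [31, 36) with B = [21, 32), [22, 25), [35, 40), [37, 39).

[31, 32) ∪ [35, 36)

Merge the first list: [5, 18), [31, 36).
Merge the second list: [21, 32), [35, 40).
[5, 18): no overlap with the second set.
[31, 36) meets the second set on [31, 32), [35, 36).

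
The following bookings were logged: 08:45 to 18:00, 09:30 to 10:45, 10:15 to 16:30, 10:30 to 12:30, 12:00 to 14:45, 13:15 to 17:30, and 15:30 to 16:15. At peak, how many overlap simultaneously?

4

At 10:30, 4 of the intervals are simultaneously active.
No point has more.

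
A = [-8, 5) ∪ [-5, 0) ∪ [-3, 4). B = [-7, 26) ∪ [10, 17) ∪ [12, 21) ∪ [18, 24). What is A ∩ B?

[-7, 5)

First set merges to [-8, 5).
Second set merges to [-7, 26).
[-8, 5) meets the second set on [-7, 5).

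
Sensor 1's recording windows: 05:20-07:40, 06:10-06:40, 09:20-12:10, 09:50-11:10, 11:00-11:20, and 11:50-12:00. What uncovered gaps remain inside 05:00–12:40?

05:00–05:20, 07:40–09:20, 12:10–12:40

The merged coverage is 05:20–07:40, 09:20–12:10.
Complement within 05:00–12:40: 05:00–05:20, 07:40–09:20, 12:10–12:40.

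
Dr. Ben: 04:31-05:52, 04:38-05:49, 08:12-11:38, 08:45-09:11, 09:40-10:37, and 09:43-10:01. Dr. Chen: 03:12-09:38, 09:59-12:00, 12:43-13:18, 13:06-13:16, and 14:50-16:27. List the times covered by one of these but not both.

03:12–04:31, 05:52–08:12, 09:38–09:59, 11:38–12:00, 12:43–13:18, 14:50–16:27

A, merged: 04:31–05:52, 08:12–11:38.
B, merged: 03:12–09:38, 09:59–12:00, 12:43–13:18, 14:50–16:27.
A \ B = 09:38–09:59.
B \ A = 03:12–04:31, 05:52–08:12, 11:38–12:00, 12:43–13:18, 14:50–16:27.
Union of the two gives the symmetric difference.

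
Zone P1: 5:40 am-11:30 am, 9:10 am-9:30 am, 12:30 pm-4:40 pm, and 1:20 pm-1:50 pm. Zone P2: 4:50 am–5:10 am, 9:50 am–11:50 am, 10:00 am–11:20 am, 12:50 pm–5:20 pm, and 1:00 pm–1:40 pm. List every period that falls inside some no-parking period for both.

Merge the first list: 5:40 am–11:30 am, 12:30 pm–4:40 pm.
Merge the second list: 4:50 am–5:10 am, 9:50 am–11:50 am, 12:50 pm–5:20 pm.
5:40 am–11:30 am overlaps B on 9:50 am–11:30 am.
12:30 pm–4:40 pm overlaps B on 12:50 pm–4:40 pm.

9:50 am–11:30 am, 12:50 pm–4:40 pm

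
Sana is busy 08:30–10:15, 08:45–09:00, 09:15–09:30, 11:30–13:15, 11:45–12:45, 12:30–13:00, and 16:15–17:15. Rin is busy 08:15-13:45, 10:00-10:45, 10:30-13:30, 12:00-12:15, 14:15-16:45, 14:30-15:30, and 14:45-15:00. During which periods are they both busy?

First set merges to 08:30–10:15, 11:30–13:15, 16:15–17:15.
Second set merges to 08:15–13:45, 14:15–16:45.
08:30–10:15 meets the second set on 08:30–10:15.
11:30–13:15 meets the second set on 11:30–13:15.
16:15–17:15 meets the second set on 16:15–16:45.

08:30–10:15, 11:30–13:15, 16:15–16:45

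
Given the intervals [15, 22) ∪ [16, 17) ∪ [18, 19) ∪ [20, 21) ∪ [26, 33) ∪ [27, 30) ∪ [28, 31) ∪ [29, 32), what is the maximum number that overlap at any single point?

4

At 29, 4 of the intervals are simultaneously active.
No point has more.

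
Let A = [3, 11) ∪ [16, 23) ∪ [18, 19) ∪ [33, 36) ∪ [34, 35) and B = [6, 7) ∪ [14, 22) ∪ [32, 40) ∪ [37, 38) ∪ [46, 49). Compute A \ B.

[3, 6) ∪ [7, 11) ∪ [22, 23)

First set merges to [3, 11), [16, 23), [33, 36).
Second set merges to [6, 7), [14, 22), [32, 40), [46, 49).
[3, 11) with B removed leaves [3, 6), [7, 11).
[16, 23) with B removed leaves [22, 23).
[33, 36) lies entirely inside B → drops out.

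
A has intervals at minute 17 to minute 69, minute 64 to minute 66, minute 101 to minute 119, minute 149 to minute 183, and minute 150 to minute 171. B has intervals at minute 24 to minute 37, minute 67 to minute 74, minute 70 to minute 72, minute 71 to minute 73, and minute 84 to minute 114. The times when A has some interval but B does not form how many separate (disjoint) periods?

Merge the first list: minute 17 to minute 69, minute 101 to minute 119, minute 149 to minute 183.
Merge the second list: minute 24 to minute 37, minute 67 to minute 74, minute 84 to minute 114.
A \ B = minute 17 to minute 24, minute 37 to minute 67, minute 114 to minute 119, minute 149 to minute 183.
That is 4 disjoint pieces.

4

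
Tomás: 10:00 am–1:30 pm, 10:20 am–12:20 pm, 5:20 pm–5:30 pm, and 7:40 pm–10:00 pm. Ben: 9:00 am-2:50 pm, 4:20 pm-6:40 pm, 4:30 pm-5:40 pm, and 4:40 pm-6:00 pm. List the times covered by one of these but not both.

9:00 am-10:00 am, 1:30 pm-2:50 pm, 4:20 pm-5:20 pm, 5:30 pm-6:40 pm, 7:40 pm-10:00 pm

First set merges to 10:00 am-1:30 pm, 5:20 pm-5:30 pm, 7:40 pm-10:00 pm.
Second set merges to 9:00 am-2:50 pm, 4:20 pm-6:40 pm.
A \ B = 7:40 pm-10:00 pm.
B \ A = 9:00 am-10:00 am, 1:30 pm-2:50 pm, 4:20 pm-5:20 pm, 5:30 pm-6:40 pm.
Union of the two gives the symmetric difference.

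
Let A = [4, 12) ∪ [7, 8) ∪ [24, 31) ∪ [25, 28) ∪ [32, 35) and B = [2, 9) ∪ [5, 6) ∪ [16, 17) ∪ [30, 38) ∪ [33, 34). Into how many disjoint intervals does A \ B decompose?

2

A, merged: [4, 12), [24, 31), [32, 35).
B, merged: [2, 9), [16, 17), [30, 38).
A \ B = [9, 12), [24, 30).
That is 2 disjoint pieces.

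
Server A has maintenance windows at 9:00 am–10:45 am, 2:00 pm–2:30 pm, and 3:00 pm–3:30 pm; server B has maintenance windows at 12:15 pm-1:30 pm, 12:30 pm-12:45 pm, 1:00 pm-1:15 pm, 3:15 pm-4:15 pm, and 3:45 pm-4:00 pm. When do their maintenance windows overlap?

Second set merges to 12:15 pm-1:30 pm, 3:15 pm-4:15 pm.
9:00 am-10:45 am meets no B interval.
2:00 pm-2:30 pm meets no B interval.
3:00 pm-3:30 pm ∩ B → 3:15 pm-3:30 pm.

3:15 pm-3:30 pm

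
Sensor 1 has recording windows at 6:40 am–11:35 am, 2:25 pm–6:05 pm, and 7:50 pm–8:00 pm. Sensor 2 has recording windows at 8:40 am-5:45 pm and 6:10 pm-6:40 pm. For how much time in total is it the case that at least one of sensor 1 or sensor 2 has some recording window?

A ∪ B = 6:40 am–6:05 pm, 6:10 pm–6:40 pm, 7:50 pm–8:00 pm.
Total: 11 h 25 min + 30 min + 10 min = 12 h 5 min.

12 h 5 min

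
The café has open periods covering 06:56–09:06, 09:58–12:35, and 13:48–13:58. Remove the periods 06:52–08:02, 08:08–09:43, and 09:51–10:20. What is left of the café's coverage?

08:02-08:08, 10:20-12:35, 13:48-13:58

06:56-09:06 with B removed leaves 08:02-08:08.
09:58-12:35 with B removed leaves 10:20-12:35.
13:48-13:58 is untouched.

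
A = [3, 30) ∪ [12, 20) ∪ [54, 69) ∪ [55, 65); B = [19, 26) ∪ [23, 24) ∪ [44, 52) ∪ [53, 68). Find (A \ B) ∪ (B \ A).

Merge the first list: [3, 30), [54, 69).
Merge the second list: [19, 26), [44, 52), [53, 68).
A \ B = [3, 19), [26, 30), [68, 69).
B \ A = [44, 52), [53, 54).
Union of the two gives the symmetric difference.

[3, 19) ∪ [26, 30) ∪ [44, 52) ∪ [53, 54) ∪ [68, 69)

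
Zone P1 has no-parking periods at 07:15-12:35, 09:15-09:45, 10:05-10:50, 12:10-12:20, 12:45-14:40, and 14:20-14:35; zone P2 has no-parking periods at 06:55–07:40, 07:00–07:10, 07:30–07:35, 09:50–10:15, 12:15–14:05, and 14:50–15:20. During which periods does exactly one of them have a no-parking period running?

06:55–07:15, 07:40–09:50, 10:15–12:15, 12:35–12:45, 14:05–14:40, 14:50–15:20

Merge the first list: 07:15–12:35, 12:45–14:40.
Merge the second list: 06:55–07:40, 09:50–10:15, 12:15–14:05, 14:50–15:20.
Only in the first: 07:40–09:50, 10:15–12:15, 14:05–14:40.
Only in the second: 06:55–07:15, 12:35–12:45, 14:50–15:20.
Together these are the periods covered by exactly one.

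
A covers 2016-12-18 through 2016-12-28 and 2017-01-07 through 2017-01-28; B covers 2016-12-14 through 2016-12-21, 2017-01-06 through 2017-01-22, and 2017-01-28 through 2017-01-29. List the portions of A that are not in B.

2016-12-22 through 2016-12-28, 2017-01-23 through 2017-01-27

2016-12-18 through 2016-12-28 minus B → 2016-12-22 through 2016-12-28.
2017-01-07 through 2017-01-28 minus B → 2017-01-23 through 2017-01-27.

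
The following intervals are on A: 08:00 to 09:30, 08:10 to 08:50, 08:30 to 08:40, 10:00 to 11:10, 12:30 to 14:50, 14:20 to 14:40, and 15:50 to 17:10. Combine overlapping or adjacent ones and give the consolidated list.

08:10-08:50 overlaps/touches 08:00-09:30 → extend to 08:00-09:30.
08:30-08:40 overlaps/touches 08:00-09:30 → extend to 08:00-09:30.
10:00-11:10 is disjoint → start new block.
12:30-14:50 is disjoint → start new block.
14:20-14:40 overlaps/touches 12:30-14:50 → extend to 12:30-14:50.
15:50-17:10 is disjoint → start new block.

08:00-09:30, 10:00-11:10, 12:30-14:50, 15:50-17:10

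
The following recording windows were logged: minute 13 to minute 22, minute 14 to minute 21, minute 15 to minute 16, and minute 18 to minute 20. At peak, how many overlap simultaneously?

3

Walk the sorted start/end points keeping a running depth.
The depth first hits 3 at minute 15.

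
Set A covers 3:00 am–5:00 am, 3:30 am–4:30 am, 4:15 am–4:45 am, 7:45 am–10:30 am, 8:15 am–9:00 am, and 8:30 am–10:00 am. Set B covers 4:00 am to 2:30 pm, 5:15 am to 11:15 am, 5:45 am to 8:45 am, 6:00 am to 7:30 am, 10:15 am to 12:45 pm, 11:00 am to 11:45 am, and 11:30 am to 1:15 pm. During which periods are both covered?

A, merged: 3:00 am–5:00 am, 7:45 am–10:30 am.
B, merged: 4:00 am–2:30 pm.
3:00 am–5:00 am meets the second set on 4:00 am–5:00 am.
7:45 am–10:30 am meets the second set on 7:45 am–10:30 am.

4:00 am–5:00 am, 7:45 am–10:30 am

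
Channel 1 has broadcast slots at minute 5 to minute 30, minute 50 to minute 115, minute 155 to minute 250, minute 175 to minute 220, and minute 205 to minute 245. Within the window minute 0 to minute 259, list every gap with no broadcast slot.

minute 0 to minute 5, minute 30 to minute 50, minute 115 to minute 155, minute 250 to minute 259

After merging, the occupied span is minute 5 to minute 30, minute 50 to minute 115, minute 155 to minute 250.
Gaps within minute 0 to minute 259: minute 0 to minute 5, minute 30 to minute 50, minute 115 to minute 155, minute 250 to minute 259.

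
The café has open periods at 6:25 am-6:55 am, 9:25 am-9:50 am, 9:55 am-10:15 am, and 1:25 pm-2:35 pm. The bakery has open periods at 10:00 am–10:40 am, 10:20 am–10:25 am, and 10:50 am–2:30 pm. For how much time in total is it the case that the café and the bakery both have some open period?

B, merged: 10:00 am-10:40 am, 10:50 am-2:30 pm.
A ∩ B = 10:00 am-10:15 am, 1:25 pm-2:30 pm.
Total: 15 min + 1 h 5 min = 1 h 20 min.

1 h 20 min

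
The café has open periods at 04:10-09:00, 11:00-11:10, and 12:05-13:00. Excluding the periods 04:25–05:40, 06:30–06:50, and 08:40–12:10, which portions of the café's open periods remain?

04:10–04:25, 05:40–06:30, 06:50–08:40, 12:10–13:00

04:10–09:00 minus B → 04:10–04:25, 05:40–06:30, 06:50–08:40.
11:00–11:10: fully covered by B → removed.
12:05–13:00 minus B → 12:10–13:00.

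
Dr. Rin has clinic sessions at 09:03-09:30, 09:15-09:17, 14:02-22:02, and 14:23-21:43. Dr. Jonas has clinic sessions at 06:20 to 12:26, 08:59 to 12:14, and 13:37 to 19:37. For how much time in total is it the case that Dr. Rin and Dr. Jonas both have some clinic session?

Merge the first list: 09:03-09:30, 14:02-22:02.
Merge the second list: 06:20-12:26, 13:37-19:37.
A ∩ B = 09:03-09:30, 14:02-19:37.
Total: 27 min + 5 h 35 min = 6 h 2 min.

6 h 2 min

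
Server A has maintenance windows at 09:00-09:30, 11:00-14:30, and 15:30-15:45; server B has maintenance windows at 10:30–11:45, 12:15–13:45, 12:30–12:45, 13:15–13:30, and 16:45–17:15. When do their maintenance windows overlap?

Second set merges to 10:30–11:45, 12:15–13:45, 16:45–17:15.
09:00–09:30 meets no B interval.
11:00–14:30 ∩ B → 11:00–11:45, 12:15–13:45.
15:30–15:45 meets no B interval.

11:00–11:45, 12:15–13:45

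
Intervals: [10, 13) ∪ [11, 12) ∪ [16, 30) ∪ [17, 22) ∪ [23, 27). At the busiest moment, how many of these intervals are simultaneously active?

2

Sweep endpoints in order; track running count of active intervals.
Peak of 2 reached at 11.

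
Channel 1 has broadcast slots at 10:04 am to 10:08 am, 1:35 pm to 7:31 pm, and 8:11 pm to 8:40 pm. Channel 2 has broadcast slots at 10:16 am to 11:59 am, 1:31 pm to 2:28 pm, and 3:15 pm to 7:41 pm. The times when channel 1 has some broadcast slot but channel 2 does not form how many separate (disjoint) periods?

3

A \ B = 10:04 am–10:08 am, 2:28 pm–3:15 pm, 8:11 pm–8:40 pm.
That is 3 disjoint pieces.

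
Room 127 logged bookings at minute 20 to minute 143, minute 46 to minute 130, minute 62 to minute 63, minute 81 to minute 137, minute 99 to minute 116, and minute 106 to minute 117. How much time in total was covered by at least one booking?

123 minutes

Merged: minute 20 to minute 143.
Length: 123 minutes.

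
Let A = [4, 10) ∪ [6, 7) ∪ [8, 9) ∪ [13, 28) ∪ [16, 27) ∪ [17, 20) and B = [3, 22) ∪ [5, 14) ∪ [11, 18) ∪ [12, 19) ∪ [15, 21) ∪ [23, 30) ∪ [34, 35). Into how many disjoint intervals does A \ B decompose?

1

Merge the first list: [4, 10), [13, 28).
Merge the second list: [3, 22), [23, 30), [34, 35).
A \ B = [22, 23).
That is 1 disjoint piece.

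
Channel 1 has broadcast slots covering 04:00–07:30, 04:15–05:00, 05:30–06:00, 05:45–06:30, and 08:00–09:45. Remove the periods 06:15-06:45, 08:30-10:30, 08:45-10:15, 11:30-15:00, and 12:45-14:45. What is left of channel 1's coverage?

04:00-06:15, 06:45-07:30, 08:00-08:30

First set merges to 04:00-07:30, 08:00-09:45.
Second set merges to 06:15-06:45, 08:30-10:30, 11:30-15:00.
04:00-07:30 minus B → 04:00-06:15, 06:45-07:30.
08:00-09:45 minus B → 08:00-08:30.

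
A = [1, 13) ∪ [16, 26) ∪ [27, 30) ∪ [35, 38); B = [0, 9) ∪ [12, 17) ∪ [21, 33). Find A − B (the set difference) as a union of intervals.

[9, 12) ∪ [17, 21) ∪ [35, 38)

[1, 13) minus B → [9, 12).
[16, 26) minus B → [17, 21).
[27, 30): fully covered by B → removed.
[35, 38): no B overlap → unchanged.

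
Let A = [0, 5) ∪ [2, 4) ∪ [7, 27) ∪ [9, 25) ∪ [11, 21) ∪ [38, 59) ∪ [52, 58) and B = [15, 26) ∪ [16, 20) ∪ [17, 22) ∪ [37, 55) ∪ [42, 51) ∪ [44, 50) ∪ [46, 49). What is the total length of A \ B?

First set merges to [0, 5), [7, 27), [38, 59).
Second set merges to [15, 26), [37, 55).
A \ B = [0, 5), [7, 15), [26, 27), [55, 59).
Total: 5 + 8 + 1 + 4 = 18.

18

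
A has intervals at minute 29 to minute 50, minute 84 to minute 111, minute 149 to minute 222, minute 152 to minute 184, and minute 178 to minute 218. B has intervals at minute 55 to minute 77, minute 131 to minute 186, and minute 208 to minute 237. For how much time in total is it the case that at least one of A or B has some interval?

176 minutes

Merge the first list: minute 29 to minute 50, minute 84 to minute 111, minute 149 to minute 222.
A ∪ B = minute 29 to minute 50, minute 55 to minute 77, minute 84 to minute 111, minute 131 to minute 237.
Total: 21 minutes + 22 minutes + 27 minutes + 106 minutes = 176 minutes.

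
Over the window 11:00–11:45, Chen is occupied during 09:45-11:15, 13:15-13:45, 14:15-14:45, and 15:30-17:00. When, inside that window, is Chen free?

The merged coverage is 09:45–11:15, 13:15–13:45, 14:15–14:45, 15:30–17:00.
Gaps within 11:00–11:45: 11:15–11:45.

11:15–11:45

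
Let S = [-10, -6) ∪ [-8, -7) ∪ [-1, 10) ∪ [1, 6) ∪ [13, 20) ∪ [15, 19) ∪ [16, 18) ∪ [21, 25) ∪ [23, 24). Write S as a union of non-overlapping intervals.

[-8, -7) overlaps/touches [-10, -6) → extend to [-10, -6).
[-1, 10) is disjoint → start new block.
[1, 6) overlaps/touches [-1, 10) → extend to [-1, 10).
[13, 20) is disjoint → start new block.
[15, 19) overlaps/touches [13, 20) → extend to [13, 20).
[16, 18) overlaps/touches [13, 20) → extend to [13, 20).
[21, 25) is disjoint → start new block.
[23, 24) overlaps/touches [21, 25) → extend to [21, 25).

[-10, -6) ∪ [-1, 10) ∪ [13, 20) ∪ [21, 25)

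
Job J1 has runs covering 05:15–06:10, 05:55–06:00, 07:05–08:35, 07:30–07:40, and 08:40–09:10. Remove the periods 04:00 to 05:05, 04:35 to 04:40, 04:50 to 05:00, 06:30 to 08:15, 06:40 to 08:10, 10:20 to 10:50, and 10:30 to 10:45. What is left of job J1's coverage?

05:15-06:10, 08:15-08:35, 08:40-09:10

Merge the first list: 05:15-06:10, 07:05-08:35, 08:40-09:10.
Merge the second list: 04:00-05:05, 06:30-08:15, 10:20-10:50.
05:15-06:10: no B overlap → unchanged.
07:05-08:35 minus B → 08:15-08:35.
08:40-09:10: no B overlap → unchanged.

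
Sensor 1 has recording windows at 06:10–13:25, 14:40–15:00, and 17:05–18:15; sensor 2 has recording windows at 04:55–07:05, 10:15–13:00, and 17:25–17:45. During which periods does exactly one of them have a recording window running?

04:55-06:10, 07:05-10:15, 13:00-13:25, 14:40-15:00, 17:05-17:25, 17:45-18:15

A but not B: 07:05-10:15, 13:00-13:25, 14:40-15:00, 17:05-17:25, 17:45-18:15.
B but not A: 04:55-06:10.
Combining gives A △ B.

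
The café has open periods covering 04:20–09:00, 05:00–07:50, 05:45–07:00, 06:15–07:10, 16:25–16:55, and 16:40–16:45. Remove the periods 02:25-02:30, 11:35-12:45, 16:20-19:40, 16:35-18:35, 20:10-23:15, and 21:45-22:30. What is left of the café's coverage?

04:20–09:00

First set merges to 04:20–09:00, 16:25–16:55.
Second set merges to 02:25–02:30, 11:35–12:45, 16:20–19:40, 20:10–23:15.
04:20–09:00: nothing removed.
16:25–16:55: entirely removed.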